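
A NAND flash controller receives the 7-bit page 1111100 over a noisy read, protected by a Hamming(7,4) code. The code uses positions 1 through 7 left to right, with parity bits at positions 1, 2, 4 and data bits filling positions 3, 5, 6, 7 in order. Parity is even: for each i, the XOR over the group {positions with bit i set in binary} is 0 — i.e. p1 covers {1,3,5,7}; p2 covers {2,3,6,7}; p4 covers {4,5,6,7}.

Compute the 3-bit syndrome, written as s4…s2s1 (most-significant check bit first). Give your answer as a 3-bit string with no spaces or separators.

001

s1 (pos 1,3,5,7): 1⊕1⊕1⊕0 = 1
s2 (pos 2,3,6,7): 1⊕1⊕0⊕0 = 0
s4 (pos 4,5,6,7): 1⊕1⊕0⊕0 = 0
Syndrome s4…s1 = 001 → error at position 1.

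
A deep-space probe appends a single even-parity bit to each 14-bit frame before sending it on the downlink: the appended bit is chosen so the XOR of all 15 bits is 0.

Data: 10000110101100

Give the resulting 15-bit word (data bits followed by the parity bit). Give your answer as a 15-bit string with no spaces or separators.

XOR of the 14 data bits: 1⊕0⊕0⊕0⊕0⊕1⊕1⊕0⊕1⊕0⊕1⊕1⊕0⊕0 = 0
Parity bit = 0 (so all 15 bits XOR to 0).

100001101011000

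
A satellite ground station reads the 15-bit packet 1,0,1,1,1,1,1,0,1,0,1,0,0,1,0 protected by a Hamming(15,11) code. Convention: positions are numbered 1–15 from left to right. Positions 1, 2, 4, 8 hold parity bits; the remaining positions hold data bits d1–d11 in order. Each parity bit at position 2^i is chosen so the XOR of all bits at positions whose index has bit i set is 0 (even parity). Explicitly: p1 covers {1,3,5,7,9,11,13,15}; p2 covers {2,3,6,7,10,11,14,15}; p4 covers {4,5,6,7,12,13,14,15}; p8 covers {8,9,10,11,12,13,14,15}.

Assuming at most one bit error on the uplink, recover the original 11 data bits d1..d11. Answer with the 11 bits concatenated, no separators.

s1 (pos 1,3,5,7,9,11,13,15): 1⊕1⊕1⊕1⊕1⊕1⊕0⊕0 = 0
s2 (pos 2,3,6,7,10,11,14,15): 0⊕1⊕1⊕1⊕0⊕1⊕1⊕0 = 1
s4 (pos 4,5,6,7,12,13,14,15): 1⊕1⊕1⊕1⊕0⊕0⊕1⊕0 = 1
s8 (pos 8,9,10,11,12,13,14,15): 0⊕1⊕0⊕1⊕0⊕0⊕1⊕0 = 1
Syndrome s8…s1 = 1110 → error at position 14.
Flip position 14: 101111101010010 → 101111101010000
Read data bits from positions 3,5,6,7,9,10,11,12,13,14,15: 11111010000

11111010000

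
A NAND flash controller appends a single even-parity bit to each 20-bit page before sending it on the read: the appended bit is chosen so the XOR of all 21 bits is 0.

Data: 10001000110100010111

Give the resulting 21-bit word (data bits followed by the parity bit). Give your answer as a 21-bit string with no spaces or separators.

XOR of the 20 data bits: 1⊕0⊕0⊕0⊕1⊕0⊕0⊕0⊕1⊕1⊕0⊕1⊕0⊕0⊕0⊕1⊕0⊕1⊕1⊕1 = 1
Parity bit = 1 (so all 21 bits XOR to 0).

100010001101000101111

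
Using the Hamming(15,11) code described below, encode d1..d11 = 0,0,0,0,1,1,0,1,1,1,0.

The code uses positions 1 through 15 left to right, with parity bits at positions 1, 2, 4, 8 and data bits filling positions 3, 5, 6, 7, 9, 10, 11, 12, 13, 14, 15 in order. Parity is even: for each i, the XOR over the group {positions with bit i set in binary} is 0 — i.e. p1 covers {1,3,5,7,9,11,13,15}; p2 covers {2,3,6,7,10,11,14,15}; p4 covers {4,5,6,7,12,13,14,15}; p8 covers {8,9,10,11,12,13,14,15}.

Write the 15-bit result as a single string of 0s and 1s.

Place data at non-parity positions: p1 p2 0 p4 0 0 0 p8 1 1 0 1 1 1 0
p1 (pos 1,3,5,7,9,11,13,15): XOR of data positions = 0⊕0⊕0⊕1⊕0⊕1⊕0 = 0
p2 (pos 2,3,6,7,10,11,14,15): XOR of data positions = 0⊕0⊕0⊕1⊕0⊕1⊕0 = 0
p4 (pos 4,5,6,7,12,13,14,15): XOR of data positions = 0⊕0⊕0⊕1⊕1⊕1⊕0 = 1
p8 (pos 8,9,10,11,12,13,14,15): XOR of data positions = 1⊕1⊕0⊕1⊕1⊕1⊕0 = 1
Codeword: 000100011101110

000100011101110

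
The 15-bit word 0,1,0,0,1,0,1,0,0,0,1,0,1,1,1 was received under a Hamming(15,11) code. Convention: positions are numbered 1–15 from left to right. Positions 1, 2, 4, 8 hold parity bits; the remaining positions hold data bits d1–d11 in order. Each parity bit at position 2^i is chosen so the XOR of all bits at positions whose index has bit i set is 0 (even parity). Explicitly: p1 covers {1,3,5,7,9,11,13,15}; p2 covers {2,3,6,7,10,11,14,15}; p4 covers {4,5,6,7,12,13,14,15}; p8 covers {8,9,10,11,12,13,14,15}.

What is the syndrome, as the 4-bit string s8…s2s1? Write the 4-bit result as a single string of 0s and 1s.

0111

s1 (pos 1,3,5,7,9,11,13,15): 0⊕0⊕1⊕1⊕0⊕1⊕1⊕1 = 1
s2 (pos 2,3,6,7,10,11,14,15): 1⊕0⊕0⊕1⊕0⊕1⊕1⊕1 = 1
s4 (pos 4,5,6,7,12,13,14,15): 0⊕1⊕0⊕1⊕0⊕1⊕1⊕1 = 1
s8 (pos 8,9,10,11,12,13,14,15): 0⊕0⊕0⊕1⊕0⊕1⊕1⊕1 = 0
Syndrome s8…s1 = 0111 → error at position 7.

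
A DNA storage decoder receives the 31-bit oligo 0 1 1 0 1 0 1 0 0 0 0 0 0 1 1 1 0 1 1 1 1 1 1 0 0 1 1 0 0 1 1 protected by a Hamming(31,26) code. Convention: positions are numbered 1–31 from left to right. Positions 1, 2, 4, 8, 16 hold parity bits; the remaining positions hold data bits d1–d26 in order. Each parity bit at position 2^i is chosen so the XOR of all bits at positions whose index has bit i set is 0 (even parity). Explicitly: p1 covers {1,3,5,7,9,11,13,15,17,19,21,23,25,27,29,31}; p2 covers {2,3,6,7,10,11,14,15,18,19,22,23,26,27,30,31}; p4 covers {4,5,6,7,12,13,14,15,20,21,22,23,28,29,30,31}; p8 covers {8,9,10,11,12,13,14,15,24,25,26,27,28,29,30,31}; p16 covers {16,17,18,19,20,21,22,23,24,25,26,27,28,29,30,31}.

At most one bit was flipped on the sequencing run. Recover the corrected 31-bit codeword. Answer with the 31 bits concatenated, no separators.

0110101000000111010111100110011

s1 (pos 1,3,5,7,9,11,13,15,17,19,21,23,25,27,29,31): 0⊕1⊕1⊕1⊕0⊕0⊕0⊕1⊕0⊕1⊕1⊕1⊕0⊕1⊕0⊕1 = 1
s2 (pos 2,3,6,7,10,11,14,15,18,19,22,23,26,27,30,31): 1⊕1⊕0⊕1⊕0⊕0⊕1⊕1⊕1⊕1⊕1⊕1⊕1⊕1⊕1⊕1 = 1
s4 (pos 4,5,6,7,12,13,14,15,20,21,22,23,28,29,30,31): 0⊕1⊕0⊕1⊕0⊕0⊕1⊕1⊕1⊕1⊕1⊕1⊕0⊕0⊕1⊕1 = 0
s8 (pos 8,9,10,11,12,13,14,15,24,25,26,27,28,29,30,31): 0⊕0⊕0⊕0⊕0⊕0⊕1⊕1⊕0⊕0⊕1⊕1⊕0⊕0⊕1⊕1 = 0
s16 (pos 16,17,18,19,20,21,22,23,24,25,26,27,28,29,30,31): 1⊕0⊕1⊕1⊕1⊕1⊕1⊕1⊕0⊕0⊕1⊕1⊕0⊕0⊕1⊕1 = 1
Syndrome s16…s1 = 10011 → error at position 19.
Flip position 19: 0110101000000111011111100110011 → 0110101000000111010111100110011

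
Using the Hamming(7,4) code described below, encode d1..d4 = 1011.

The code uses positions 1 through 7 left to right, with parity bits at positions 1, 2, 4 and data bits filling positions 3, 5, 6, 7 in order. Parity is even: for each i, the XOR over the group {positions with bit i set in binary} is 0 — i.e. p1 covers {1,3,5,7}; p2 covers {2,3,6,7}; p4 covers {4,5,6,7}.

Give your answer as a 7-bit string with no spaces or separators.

0110011

Place data at non-parity positions: p1 p2 1 p4 0 1 1
p1 (pos 1,3,5,7): XOR of data positions = 1⊕0⊕1 = 0
p2 (pos 2,3,6,7): XOR of data positions = 1⊕1⊕1 = 1
p4 (pos 4,5,6,7): XOR of data positions = 0⊕1⊕1 = 0
Codeword: 0110011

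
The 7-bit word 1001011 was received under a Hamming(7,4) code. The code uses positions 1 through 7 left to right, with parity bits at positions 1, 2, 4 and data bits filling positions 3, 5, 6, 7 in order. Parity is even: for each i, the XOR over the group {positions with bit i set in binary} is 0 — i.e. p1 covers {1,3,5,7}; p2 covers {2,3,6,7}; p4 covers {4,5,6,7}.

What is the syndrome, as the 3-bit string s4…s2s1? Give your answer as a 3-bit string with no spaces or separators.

s1 (pos 1,3,5,7): 1⊕0⊕0⊕1 = 0
s2 (pos 2,3,6,7): 0⊕0⊕1⊕1 = 0
s4 (pos 4,5,6,7): 1⊕0⊕1⊕1 = 1
Syndrome s4…s1 = 100 → error at position 4.

100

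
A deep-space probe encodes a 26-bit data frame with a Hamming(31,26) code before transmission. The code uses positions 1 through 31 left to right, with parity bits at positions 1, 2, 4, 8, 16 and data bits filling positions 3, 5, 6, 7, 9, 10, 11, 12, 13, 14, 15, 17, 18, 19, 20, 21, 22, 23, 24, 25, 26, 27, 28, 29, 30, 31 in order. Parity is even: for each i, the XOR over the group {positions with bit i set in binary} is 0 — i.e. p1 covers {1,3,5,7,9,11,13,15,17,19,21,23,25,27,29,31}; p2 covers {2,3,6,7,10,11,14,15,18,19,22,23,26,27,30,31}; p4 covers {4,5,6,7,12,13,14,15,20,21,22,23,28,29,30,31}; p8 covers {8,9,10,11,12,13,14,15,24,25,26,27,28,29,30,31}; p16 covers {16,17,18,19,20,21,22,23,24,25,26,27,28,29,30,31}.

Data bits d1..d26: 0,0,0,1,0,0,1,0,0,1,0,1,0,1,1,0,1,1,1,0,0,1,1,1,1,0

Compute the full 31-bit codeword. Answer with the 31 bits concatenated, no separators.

1000001100100100101101110011110

Place data at non-parity positions: p1 p2 0 p4 0 0 1 p8 0 0 1 0 0 1 0 p16 1 0 1 1 0 1 1 1 0 0 1 1 1 1 0
p1 (pos 1,3,5,7,9,11,13,15,17,19,21,23,25,27,29,31): XOR of data positions = 0⊕0⊕1⊕0⊕1⊕0⊕0⊕1⊕1⊕0⊕1⊕0⊕1⊕1⊕0 = 1
p2 (pos 2,3,6,7,10,11,14,15,18,19,22,23,26,27,30,31): XOR of data positions = 0⊕0⊕1⊕0⊕1⊕1⊕0⊕0⊕1⊕1⊕1⊕0⊕1⊕1⊕0 = 0
p4 (pos 4,5,6,7,12,13,14,15,20,21,22,23,28,29,30,31): XOR of data positions = 0⊕0⊕1⊕0⊕0⊕1⊕0⊕1⊕0⊕1⊕1⊕1⊕1⊕1⊕0 = 0
p8 (pos 8,9,10,11,12,13,14,15,24,25,26,27,28,29,30,31): XOR of data positions = 0⊕0⊕1⊕0⊕0⊕1⊕0⊕1⊕0⊕0⊕1⊕1⊕1⊕1⊕0 = 1
p16 (pos 16,17,18,19,20,21,22,23,24,25,26,27,28,29,30,31): XOR of data positions = 1⊕0⊕1⊕1⊕0⊕1⊕1⊕1⊕0⊕0⊕1⊕1⊕1⊕1⊕0 = 0
Codeword: 1000001100100100101101110011110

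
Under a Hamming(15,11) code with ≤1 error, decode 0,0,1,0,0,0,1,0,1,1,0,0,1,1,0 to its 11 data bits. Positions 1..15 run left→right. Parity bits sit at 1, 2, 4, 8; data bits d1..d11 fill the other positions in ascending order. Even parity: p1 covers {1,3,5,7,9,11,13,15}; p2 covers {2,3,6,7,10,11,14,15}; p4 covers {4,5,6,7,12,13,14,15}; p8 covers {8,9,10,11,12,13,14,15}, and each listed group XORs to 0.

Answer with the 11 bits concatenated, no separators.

10011100110

s1 (pos 1,3,5,7,9,11,13,15): 0⊕1⊕0⊕1⊕1⊕0⊕1⊕0 = 0
s2 (pos 2,3,6,7,10,11,14,15): 0⊕1⊕0⊕1⊕1⊕0⊕1⊕0 = 0
s4 (pos 4,5,6,7,12,13,14,15): 0⊕0⊕0⊕1⊕0⊕1⊕1⊕0 = 1
s8 (pos 8,9,10,11,12,13,14,15): 0⊕1⊕1⊕0⊕0⊕1⊕1⊕0 = 0
Syndrome s8…s1 = 0100 → error at position 4.
Flip position 4: 001000101100110 → 001100101100110
Read data bits from positions 3,5,6,7,9,10,11,12,13,14,15: 10011100110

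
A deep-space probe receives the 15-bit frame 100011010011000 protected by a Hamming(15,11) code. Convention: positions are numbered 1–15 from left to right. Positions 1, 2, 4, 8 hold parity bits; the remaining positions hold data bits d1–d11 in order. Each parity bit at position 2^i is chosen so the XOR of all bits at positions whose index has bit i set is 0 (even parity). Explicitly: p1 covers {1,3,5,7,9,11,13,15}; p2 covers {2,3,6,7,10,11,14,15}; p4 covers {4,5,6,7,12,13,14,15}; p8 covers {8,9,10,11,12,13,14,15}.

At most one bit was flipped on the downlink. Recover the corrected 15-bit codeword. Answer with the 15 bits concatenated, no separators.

s1 (pos 1,3,5,7,9,11,13,15): 1⊕0⊕1⊕0⊕0⊕1⊕0⊕0 = 1
s2 (pos 2,3,6,7,10,11,14,15): 0⊕0⊕1⊕0⊕0⊕1⊕0⊕0 = 0
s4 (pos 4,5,6,7,12,13,14,15): 0⊕1⊕1⊕0⊕1⊕0⊕0⊕0 = 1
s8 (pos 8,9,10,11,12,13,14,15): 1⊕0⊕0⊕1⊕1⊕0⊕0⊕0 = 1
Syndrome s8…s1 = 1101 → error at position 13.
Flip position 13: 100011010011000 → 100011010011100

100011010011100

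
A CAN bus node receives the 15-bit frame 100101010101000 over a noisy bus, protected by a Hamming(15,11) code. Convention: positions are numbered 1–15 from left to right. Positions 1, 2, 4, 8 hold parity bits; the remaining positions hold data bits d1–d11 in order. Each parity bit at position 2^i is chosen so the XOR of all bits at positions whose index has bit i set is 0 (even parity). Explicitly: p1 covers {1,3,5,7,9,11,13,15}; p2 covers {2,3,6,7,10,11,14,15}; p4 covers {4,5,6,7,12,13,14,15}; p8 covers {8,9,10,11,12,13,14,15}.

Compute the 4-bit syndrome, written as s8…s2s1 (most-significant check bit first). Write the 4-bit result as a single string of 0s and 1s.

s1 (pos 1,3,5,7,9,11,13,15): 1⊕0⊕0⊕0⊕0⊕0⊕0⊕0 = 1
s2 (pos 2,3,6,7,10,11,14,15): 0⊕0⊕1⊕0⊕1⊕0⊕0⊕0 = 0
s4 (pos 4,5,6,7,12,13,14,15): 1⊕0⊕1⊕0⊕1⊕0⊕0⊕0 = 1
s8 (pos 8,9,10,11,12,13,14,15): 1⊕0⊕1⊕0⊕1⊕0⊕0⊕0 = 1
Syndrome s8…s1 = 1101 → error at position 13.

1101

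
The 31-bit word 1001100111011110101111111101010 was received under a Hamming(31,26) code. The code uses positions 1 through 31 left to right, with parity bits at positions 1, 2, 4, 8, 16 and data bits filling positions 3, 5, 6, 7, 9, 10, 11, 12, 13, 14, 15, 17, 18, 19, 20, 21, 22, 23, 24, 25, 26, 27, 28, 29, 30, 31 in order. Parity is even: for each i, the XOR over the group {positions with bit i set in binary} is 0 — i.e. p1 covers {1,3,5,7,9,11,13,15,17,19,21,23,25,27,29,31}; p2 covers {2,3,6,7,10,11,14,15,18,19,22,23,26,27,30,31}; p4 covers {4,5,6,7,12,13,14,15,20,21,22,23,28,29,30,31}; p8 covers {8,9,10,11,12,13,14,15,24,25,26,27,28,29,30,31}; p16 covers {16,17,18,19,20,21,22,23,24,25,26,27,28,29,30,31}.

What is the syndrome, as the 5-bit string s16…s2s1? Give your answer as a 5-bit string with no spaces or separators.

s1 (pos 1,3,5,7,9,11,13,15,17,19,21,23,25,27,29,31): 1⊕0⊕1⊕0⊕1⊕0⊕1⊕1⊕1⊕1⊕1⊕1⊕1⊕0⊕0⊕0 = 0
s2 (pos 2,3,6,7,10,11,14,15,18,19,22,23,26,27,30,31): 0⊕0⊕0⊕0⊕1⊕0⊕1⊕1⊕0⊕1⊕1⊕1⊕1⊕0⊕1⊕0 = 0
s4 (pos 4,5,6,7,12,13,14,15,20,21,22,23,28,29,30,31): 1⊕1⊕0⊕0⊕1⊕1⊕1⊕1⊕1⊕1⊕1⊕1⊕1⊕0⊕1⊕0 = 0
s8 (pos 8,9,10,11,12,13,14,15,24,25,26,27,28,29,30,31): 1⊕1⊕1⊕0⊕1⊕1⊕1⊕1⊕1⊕1⊕1⊕0⊕1⊕0⊕1⊕0 = 0
s16 (pos 16,17,18,19,20,21,22,23,24,25,26,27,28,29,30,31): 0⊕1⊕0⊕1⊕1⊕1⊕1⊕1⊕1⊕1⊕1⊕0⊕1⊕0⊕1⊕0 = 1
Syndrome s16…s1 = 10000 → error at position 16.

10000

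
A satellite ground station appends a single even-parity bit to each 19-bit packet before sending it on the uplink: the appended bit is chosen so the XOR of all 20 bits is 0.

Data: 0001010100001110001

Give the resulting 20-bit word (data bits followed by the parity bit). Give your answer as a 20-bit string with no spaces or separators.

00010101000011100011

XOR of the 19 data bits: 0⊕0⊕0⊕1⊕0⊕1⊕0⊕1⊕0⊕0⊕0⊕0⊕1⊕1⊕1⊕0⊕0⊕0⊕1 = 1
Parity bit = 1 (so all 20 bits XOR to 0).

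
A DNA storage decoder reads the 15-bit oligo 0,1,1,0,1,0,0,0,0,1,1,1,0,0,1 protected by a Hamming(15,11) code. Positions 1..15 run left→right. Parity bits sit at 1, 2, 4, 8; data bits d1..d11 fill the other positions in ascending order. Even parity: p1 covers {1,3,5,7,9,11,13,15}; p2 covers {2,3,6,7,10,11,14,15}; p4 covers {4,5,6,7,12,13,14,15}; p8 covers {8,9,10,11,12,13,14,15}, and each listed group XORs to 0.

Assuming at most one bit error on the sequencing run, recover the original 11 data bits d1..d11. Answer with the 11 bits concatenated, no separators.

11100111001

s1 (pos 1,3,5,7,9,11,13,15): 0⊕1⊕1⊕0⊕0⊕1⊕0⊕1 = 0
s2 (pos 2,3,6,7,10,11,14,15): 1⊕1⊕0⊕0⊕1⊕1⊕0⊕1 = 1
s4 (pos 4,5,6,7,12,13,14,15): 0⊕1⊕0⊕0⊕1⊕0⊕0⊕1 = 1
s8 (pos 8,9,10,11,12,13,14,15): 0⊕0⊕1⊕1⊕1⊕0⊕0⊕1 = 0
Syndrome s8…s1 = 0110 → error at position 6.
Flip position 6: 011010000111001 → 011011000111001
Read data bits from positions 3,5,6,7,9,10,11,12,13,14,15: 11100111001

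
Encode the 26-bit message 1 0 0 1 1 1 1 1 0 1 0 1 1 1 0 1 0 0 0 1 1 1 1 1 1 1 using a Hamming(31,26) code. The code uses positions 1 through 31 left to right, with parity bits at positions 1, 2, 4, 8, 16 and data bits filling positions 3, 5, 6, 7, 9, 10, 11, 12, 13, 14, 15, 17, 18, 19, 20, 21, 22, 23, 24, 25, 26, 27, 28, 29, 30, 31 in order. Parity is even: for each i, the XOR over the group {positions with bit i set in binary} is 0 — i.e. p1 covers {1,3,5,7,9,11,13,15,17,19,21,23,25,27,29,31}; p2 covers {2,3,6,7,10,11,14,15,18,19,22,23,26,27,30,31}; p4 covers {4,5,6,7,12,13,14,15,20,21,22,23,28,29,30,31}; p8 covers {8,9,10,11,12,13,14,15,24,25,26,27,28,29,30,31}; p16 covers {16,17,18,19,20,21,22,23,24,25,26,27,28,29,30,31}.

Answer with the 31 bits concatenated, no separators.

Place data at non-parity positions: p1 p2 1 p4 0 0 1 p8 1 1 1 1 0 1 0 p16 1 1 1 0 1 0 0 0 1 1 1 1 1 1 1
p1 (pos 1,3,5,7,9,11,13,15,17,19,21,23,25,27,29,31): XOR of data positions = 1⊕0⊕1⊕1⊕1⊕0⊕0⊕1⊕1⊕1⊕0⊕1⊕1⊕1⊕1 = 1
p2 (pos 2,3,6,7,10,11,14,15,18,19,22,23,26,27,30,31): XOR of data positions = 1⊕0⊕1⊕1⊕1⊕1⊕0⊕1⊕1⊕0⊕0⊕1⊕1⊕1⊕1 = 1
p4 (pos 4,5,6,7,12,13,14,15,20,21,22,23,28,29,30,31): XOR of data positions = 0⊕0⊕1⊕1⊕0⊕1⊕0⊕0⊕1⊕0⊕0⊕1⊕1⊕1⊕1 = 0
p8 (pos 8,9,10,11,12,13,14,15,24,25,26,27,28,29,30,31): XOR of data positions = 1⊕1⊕1⊕1⊕0⊕1⊕0⊕0⊕1⊕1⊕1⊕1⊕1⊕1⊕1 = 0
p16 (pos 16,17,18,19,20,21,22,23,24,25,26,27,28,29,30,31): XOR of data positions = 1⊕1⊕1⊕0⊕1⊕0⊕0⊕0⊕1⊕1⊕1⊕1⊕1⊕1⊕1 = 1
Codeword: 1110001011110101111010001111111

1110001011110101111010001111111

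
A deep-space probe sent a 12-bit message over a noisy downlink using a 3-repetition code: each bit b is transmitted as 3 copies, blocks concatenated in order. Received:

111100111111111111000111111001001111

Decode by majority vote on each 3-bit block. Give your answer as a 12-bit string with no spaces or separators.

101111011001

Block 1 (111): 3 ones → 1
Block 2 (100): 1 one → 0
Block 3 (111): 3 ones → 1
Block 4 (111): 3 ones → 1
Block 5 (111): 3 ones → 1
Block 6 (111): 3 ones → 1
Block 7 (000): 0 ones → 0
Block 8 (111): 3 ones → 1
Block 9 (111): 3 ones → 1
Block 10 (001): 1 one → 0
Block 11 (001): 1 one → 0
Block 12 (111): 3 ones → 1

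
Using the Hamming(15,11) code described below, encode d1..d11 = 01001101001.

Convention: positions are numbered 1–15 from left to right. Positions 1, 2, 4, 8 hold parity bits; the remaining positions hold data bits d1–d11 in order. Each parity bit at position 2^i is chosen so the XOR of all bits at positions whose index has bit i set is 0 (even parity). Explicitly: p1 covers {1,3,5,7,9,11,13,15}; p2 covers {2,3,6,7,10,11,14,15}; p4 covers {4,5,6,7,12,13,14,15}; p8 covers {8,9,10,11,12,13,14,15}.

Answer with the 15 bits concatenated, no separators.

Place data at non-parity positions: p1 p2 0 p4 1 0 0 p8 1 1 0 1 0 0 1
p1 (pos 1,3,5,7,9,11,13,15): XOR of data positions = 0⊕1⊕0⊕1⊕0⊕0⊕1 = 1
p2 (pos 2,3,6,7,10,11,14,15): XOR of data positions = 0⊕0⊕0⊕1⊕0⊕0⊕1 = 0
p4 (pos 4,5,6,7,12,13,14,15): XOR of data positions = 1⊕0⊕0⊕1⊕0⊕0⊕1 = 1
p8 (pos 8,9,10,11,12,13,14,15): XOR of data positions = 1⊕1⊕0⊕1⊕0⊕0⊕1 = 0
Codeword: 100110001101001

100110001101001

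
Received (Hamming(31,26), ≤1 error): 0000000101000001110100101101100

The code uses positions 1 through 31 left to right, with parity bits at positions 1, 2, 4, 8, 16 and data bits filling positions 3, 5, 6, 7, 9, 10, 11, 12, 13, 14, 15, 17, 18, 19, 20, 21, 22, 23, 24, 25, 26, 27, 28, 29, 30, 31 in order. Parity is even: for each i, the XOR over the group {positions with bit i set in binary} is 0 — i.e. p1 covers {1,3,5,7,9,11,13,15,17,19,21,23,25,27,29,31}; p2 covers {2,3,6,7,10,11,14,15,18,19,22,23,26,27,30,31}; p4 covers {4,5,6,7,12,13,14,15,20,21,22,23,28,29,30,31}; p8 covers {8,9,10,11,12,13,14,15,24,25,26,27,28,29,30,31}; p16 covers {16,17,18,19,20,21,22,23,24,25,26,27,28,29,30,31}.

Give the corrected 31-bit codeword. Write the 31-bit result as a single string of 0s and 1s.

0000000101000000110100101101100

s1 (pos 1,3,5,7,9,11,13,15,17,19,21,23,25,27,29,31): 0⊕0⊕0⊕0⊕0⊕0⊕0⊕0⊕1⊕0⊕0⊕1⊕1⊕0⊕1⊕0 = 0
s2 (pos 2,3,6,7,10,11,14,15,18,19,22,23,26,27,30,31): 0⊕0⊕0⊕0⊕1⊕0⊕0⊕0⊕1⊕0⊕0⊕1⊕1⊕0⊕0⊕0 = 0
s4 (pos 4,5,6,7,12,13,14,15,20,21,22,23,28,29,30,31): 0⊕0⊕0⊕0⊕0⊕0⊕0⊕0⊕1⊕0⊕0⊕1⊕1⊕1⊕0⊕0 = 0
s8 (pos 8,9,10,11,12,13,14,15,24,25,26,27,28,29,30,31): 1⊕0⊕1⊕0⊕0⊕0⊕0⊕0⊕0⊕1⊕1⊕0⊕1⊕1⊕0⊕0 = 0
s16 (pos 16,17,18,19,20,21,22,23,24,25,26,27,28,29,30,31): 1⊕1⊕1⊕0⊕1⊕0⊕0⊕1⊕0⊕1⊕1⊕0⊕1⊕1⊕0⊕0 = 1
Syndrome s16…s1 = 10000 → error at position 16.
Flip position 16: 0000000101000001110100101101100 → 0000000101000000110100101101100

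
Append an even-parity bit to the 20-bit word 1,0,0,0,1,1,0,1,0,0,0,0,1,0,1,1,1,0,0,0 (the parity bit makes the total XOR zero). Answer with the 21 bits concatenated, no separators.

100011010000101110000

XOR of the 20 data bits: 1⊕0⊕0⊕0⊕1⊕1⊕0⊕1⊕0⊕0⊕0⊕0⊕1⊕0⊕1⊕1⊕1⊕0⊕0⊕0 = 0
Parity bit = 0 (so all 21 bits XOR to 0).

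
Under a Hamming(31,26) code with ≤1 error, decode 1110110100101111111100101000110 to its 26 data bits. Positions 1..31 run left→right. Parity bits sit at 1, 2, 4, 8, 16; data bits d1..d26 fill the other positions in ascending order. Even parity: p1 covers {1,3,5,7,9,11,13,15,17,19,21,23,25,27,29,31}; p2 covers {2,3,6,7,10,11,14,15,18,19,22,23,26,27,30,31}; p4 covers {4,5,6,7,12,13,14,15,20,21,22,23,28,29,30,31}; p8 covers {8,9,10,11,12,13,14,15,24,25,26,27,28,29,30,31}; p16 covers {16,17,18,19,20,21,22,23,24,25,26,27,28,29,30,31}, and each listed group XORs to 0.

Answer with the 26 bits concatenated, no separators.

s1 (pos 1,3,5,7,9,11,13,15,17,19,21,23,25,27,29,31): 1⊕1⊕1⊕0⊕0⊕1⊕1⊕1⊕1⊕1⊕0⊕1⊕1⊕0⊕1⊕0 = 1
s2 (pos 2,3,6,7,10,11,14,15,18,19,22,23,26,27,30,31): 1⊕1⊕1⊕0⊕0⊕1⊕1⊕1⊕1⊕1⊕0⊕1⊕0⊕0⊕1⊕0 = 0
s4 (pos 4,5,6,7,12,13,14,15,20,21,22,23,28,29,30,31): 0⊕1⊕1⊕0⊕0⊕1⊕1⊕1⊕1⊕0⊕0⊕1⊕0⊕1⊕1⊕0 = 1
s8 (pos 8,9,10,11,12,13,14,15,24,25,26,27,28,29,30,31): 1⊕0⊕0⊕1⊕0⊕1⊕1⊕1⊕0⊕1⊕0⊕0⊕0⊕1⊕1⊕0 = 0
s16 (pos 16,17,18,19,20,21,22,23,24,25,26,27,28,29,30,31): 1⊕1⊕1⊕1⊕1⊕0⊕0⊕1⊕0⊕1⊕0⊕0⊕0⊕1⊕1⊕0 = 1
Syndrome s16…s1 = 10101 → error at position 21.
Flip position 21: 1110110100101111111100101000110 → 1110110100101111111110101000110
Read data bits from positions 3,5,6,7,9,10,11,12,13,14,15,17,18,19,20,21,22,23,24,25,26,27,28,29,30,31: 11100010111111110101000110

11100010111111110101000110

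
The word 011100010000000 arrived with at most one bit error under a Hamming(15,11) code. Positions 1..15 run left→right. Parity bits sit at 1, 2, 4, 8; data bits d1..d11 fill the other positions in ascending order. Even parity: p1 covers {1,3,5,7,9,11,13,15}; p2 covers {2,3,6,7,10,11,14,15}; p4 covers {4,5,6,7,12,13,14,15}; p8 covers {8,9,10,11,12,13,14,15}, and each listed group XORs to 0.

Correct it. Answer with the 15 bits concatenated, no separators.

011100010000100

s1 (pos 1,3,5,7,9,11,13,15): 0⊕1⊕0⊕0⊕0⊕0⊕0⊕0 = 1
s2 (pos 2,3,6,7,10,11,14,15): 1⊕1⊕0⊕0⊕0⊕0⊕0⊕0 = 0
s4 (pos 4,5,6,7,12,13,14,15): 1⊕0⊕0⊕0⊕0⊕0⊕0⊕0 = 1
s8 (pos 8,9,10,11,12,13,14,15): 1⊕0⊕0⊕0⊕0⊕0⊕0⊕0 = 1
Syndrome s8…s1 = 1101 → error at position 13.
Flip position 13: 011100010000000 → 011100010000100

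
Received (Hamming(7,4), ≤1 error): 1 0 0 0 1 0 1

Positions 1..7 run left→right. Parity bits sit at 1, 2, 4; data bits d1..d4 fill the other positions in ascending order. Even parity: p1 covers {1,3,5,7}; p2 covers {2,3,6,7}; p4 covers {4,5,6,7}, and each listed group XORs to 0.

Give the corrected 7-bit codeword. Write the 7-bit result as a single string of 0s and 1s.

1010101

s1 (pos 1,3,5,7): 1⊕0⊕1⊕1 = 1
s2 (pos 2,3,6,7): 0⊕0⊕0⊕1 = 1
s4 (pos 4,5,6,7): 0⊕1⊕0⊕1 = 0
Syndrome s4…s1 = 011 → error at position 3.
Flip position 3: 1000101 → 1010101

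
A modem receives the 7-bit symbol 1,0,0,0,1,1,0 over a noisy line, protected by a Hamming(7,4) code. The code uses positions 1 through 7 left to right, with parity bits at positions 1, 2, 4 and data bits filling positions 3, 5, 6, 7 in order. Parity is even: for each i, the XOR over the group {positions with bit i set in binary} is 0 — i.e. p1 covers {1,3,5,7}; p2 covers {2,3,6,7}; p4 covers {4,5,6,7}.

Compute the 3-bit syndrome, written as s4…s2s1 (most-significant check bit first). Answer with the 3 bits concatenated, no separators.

010

s1 (pos 1,3,5,7): 1⊕0⊕1⊕0 = 0
s2 (pos 2,3,6,7): 0⊕0⊕1⊕0 = 1
s4 (pos 4,5,6,7): 0⊕1⊕1⊕0 = 0
Syndrome s4…s1 = 010 → error at position 2.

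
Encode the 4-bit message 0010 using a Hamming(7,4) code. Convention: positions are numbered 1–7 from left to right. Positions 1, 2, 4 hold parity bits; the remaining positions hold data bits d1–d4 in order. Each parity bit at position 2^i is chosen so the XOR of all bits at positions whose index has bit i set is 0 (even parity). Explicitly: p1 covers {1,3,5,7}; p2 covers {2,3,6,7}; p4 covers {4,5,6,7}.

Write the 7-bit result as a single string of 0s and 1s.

Place data at non-parity positions: p1 p2 0 p4 0 1 0
p1 (pos 1,3,5,7): XOR of data positions = 0⊕0⊕0 = 0
p2 (pos 2,3,6,7): XOR of data positions = 0⊕1⊕0 = 1
p4 (pos 4,5,6,7): XOR of data positions = 0⊕1⊕0 = 1
Codeword: 0101010

0101010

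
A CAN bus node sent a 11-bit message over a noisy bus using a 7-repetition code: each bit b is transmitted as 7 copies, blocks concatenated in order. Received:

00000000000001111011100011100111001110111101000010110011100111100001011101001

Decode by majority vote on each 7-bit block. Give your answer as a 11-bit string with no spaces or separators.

Block 1 (0000000): 0 ones → 0
Block 2 (0000001): 1 one → 0
Block 3 (1110111): 6 ones → 1
Block 4 (0001110): 3 ones → 0
Block 5 (0111001): 4 ones → 1
Block 6 (1101111): 6 ones → 1
Block 7 (0100001): 2 ones → 0
Block 8 (0110011): 4 ones → 1
Block 9 (1001111): 5 ones → 1
Block 10 (0000101): 2 ones → 0
Block 11 (1101001): 4 ones → 1

00101101101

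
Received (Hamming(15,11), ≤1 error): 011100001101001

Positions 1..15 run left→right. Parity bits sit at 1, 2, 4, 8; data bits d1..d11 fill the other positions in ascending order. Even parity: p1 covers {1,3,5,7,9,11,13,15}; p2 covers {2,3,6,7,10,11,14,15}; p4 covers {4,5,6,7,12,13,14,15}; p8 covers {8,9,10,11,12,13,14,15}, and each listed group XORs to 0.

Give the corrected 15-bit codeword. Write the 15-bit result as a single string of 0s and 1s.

011110001101001

s1 (pos 1,3,5,7,9,11,13,15): 0⊕1⊕0⊕0⊕1⊕0⊕0⊕1 = 1
s2 (pos 2,3,6,7,10,11,14,15): 1⊕1⊕0⊕0⊕1⊕0⊕0⊕1 = 0
s4 (pos 4,5,6,7,12,13,14,15): 1⊕0⊕0⊕0⊕1⊕0⊕0⊕1 = 1
s8 (pos 8,9,10,11,12,13,14,15): 0⊕1⊕1⊕0⊕1⊕0⊕0⊕1 = 0
Syndrome s8…s1 = 0101 → error at position 5.
Flip position 5: 011100001101001 → 011110001101001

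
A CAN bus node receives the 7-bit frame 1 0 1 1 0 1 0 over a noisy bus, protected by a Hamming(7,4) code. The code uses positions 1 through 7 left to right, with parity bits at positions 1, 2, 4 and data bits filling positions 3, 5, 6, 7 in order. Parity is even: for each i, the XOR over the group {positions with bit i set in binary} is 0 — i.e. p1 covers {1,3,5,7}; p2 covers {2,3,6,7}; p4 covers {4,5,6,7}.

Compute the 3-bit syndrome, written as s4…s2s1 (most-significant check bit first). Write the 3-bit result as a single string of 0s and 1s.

000

s1 (pos 1,3,5,7): 1⊕1⊕0⊕0 = 0
s2 (pos 2,3,6,7): 0⊕1⊕1⊕0 = 0
s4 (pos 4,5,6,7): 1⊕0⊕1⊕0 = 0
Syndrome s4…s1 = 000 → no error.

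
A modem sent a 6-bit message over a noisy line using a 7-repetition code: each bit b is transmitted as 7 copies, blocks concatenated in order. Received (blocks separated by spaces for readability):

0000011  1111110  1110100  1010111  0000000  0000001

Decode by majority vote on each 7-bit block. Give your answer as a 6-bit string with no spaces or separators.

011100

Block 1 (0000011): 2 ones → 0
Block 2 (1111110): 6 ones → 1
Block 3 (1110100): 4 ones → 1
Block 4 (1010111): 5 ones → 1
Block 5 (0000000): 0 ones → 0
Block 6 (0000001): 1 one → 0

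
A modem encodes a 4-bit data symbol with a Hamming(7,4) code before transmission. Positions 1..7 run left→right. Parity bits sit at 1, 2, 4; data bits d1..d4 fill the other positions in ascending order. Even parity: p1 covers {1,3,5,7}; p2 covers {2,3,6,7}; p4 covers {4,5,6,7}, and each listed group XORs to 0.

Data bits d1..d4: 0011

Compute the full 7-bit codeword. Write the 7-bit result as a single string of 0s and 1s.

Place data at non-parity positions: p1 p2 0 p4 0 1 1
p1 (pos 1,3,5,7): XOR of data positions = 0⊕0⊕1 = 1
p2 (pos 2,3,6,7): XOR of data positions = 0⊕1⊕1 = 0
p4 (pos 4,5,6,7): XOR of data positions = 0⊕1⊕1 = 0
Codeword: 1000011

1000011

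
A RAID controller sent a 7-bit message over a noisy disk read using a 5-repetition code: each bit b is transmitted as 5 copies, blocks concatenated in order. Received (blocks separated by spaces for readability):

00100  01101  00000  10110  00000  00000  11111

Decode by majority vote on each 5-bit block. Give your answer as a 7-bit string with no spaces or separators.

Block 1 (00100): 1 one → 0
Block 2 (01101): 3 ones → 1
Block 3 (00000): 0 ones → 0
Block 4 (10110): 3 ones → 1
Block 5 (00000): 0 ones → 0
Block 6 (00000): 0 ones → 0
Block 7 (11111): 5 ones → 1

0101001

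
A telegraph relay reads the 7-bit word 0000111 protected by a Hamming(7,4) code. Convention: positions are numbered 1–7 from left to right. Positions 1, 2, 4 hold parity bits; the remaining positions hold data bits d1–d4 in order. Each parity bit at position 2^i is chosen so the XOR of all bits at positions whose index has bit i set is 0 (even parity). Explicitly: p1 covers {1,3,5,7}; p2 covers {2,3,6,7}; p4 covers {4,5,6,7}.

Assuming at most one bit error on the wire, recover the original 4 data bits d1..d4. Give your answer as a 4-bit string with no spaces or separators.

s1 (pos 1,3,5,7): 0⊕0⊕1⊕1 = 0
s2 (pos 2,3,6,7): 0⊕0⊕1⊕1 = 0
s4 (pos 4,5,6,7): 0⊕1⊕1⊕1 = 1
Syndrome s4…s1 = 100 → error at position 4.
Flip position 4: 0000111 → 0001111
Read data bits from positions 3,5,6,7: 0111

0111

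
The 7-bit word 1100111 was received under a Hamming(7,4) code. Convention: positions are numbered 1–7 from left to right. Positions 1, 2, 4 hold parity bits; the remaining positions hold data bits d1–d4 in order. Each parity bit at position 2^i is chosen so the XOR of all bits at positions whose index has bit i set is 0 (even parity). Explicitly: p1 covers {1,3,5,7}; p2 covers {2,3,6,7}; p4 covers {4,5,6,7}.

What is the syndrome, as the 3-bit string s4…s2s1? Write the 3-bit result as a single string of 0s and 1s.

111

s1 (pos 1,3,5,7): 1⊕0⊕1⊕1 = 1
s2 (pos 2,3,6,7): 1⊕0⊕1⊕1 = 1
s4 (pos 4,5,6,7): 0⊕1⊕1⊕1 = 1
Syndrome s4…s1 = 111 → error at position 7.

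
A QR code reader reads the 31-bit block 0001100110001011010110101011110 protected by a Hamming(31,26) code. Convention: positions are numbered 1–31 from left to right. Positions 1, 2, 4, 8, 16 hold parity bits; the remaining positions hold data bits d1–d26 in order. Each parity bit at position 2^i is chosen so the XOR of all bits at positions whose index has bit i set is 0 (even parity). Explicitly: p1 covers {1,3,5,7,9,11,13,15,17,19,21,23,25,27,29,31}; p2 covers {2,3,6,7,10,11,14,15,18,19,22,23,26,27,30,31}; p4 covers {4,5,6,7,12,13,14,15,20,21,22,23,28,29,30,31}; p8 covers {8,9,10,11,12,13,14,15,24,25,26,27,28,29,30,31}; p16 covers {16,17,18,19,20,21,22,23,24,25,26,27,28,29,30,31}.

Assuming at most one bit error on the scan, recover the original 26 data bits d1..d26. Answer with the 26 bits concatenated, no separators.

s1 (pos 1,3,5,7,9,11,13,15,17,19,21,23,25,27,29,31): 0⊕0⊕1⊕0⊕1⊕0⊕1⊕1⊕0⊕0⊕1⊕1⊕1⊕1⊕1⊕0 = 1
s2 (pos 2,3,6,7,10,11,14,15,18,19,22,23,26,27,30,31): 0⊕0⊕0⊕0⊕0⊕0⊕0⊕1⊕1⊕0⊕0⊕1⊕0⊕1⊕1⊕0 = 1
s4 (pos 4,5,6,7,12,13,14,15,20,21,22,23,28,29,30,31): 1⊕1⊕0⊕0⊕0⊕1⊕0⊕1⊕1⊕1⊕0⊕1⊕1⊕1⊕1⊕0 = 0
s8 (pos 8,9,10,11,12,13,14,15,24,25,26,27,28,29,30,31): 1⊕1⊕0⊕0⊕0⊕1⊕0⊕1⊕0⊕1⊕0⊕1⊕1⊕1⊕1⊕0 = 1
s16 (pos 16,17,18,19,20,21,22,23,24,25,26,27,28,29,30,31): 1⊕0⊕1⊕0⊕1⊕1⊕0⊕1⊕0⊕1⊕0⊕1⊕1⊕1⊕1⊕0 = 0
Syndrome s16…s1 = 01011 → error at position 11.
Flip position 11: 0001100110001011010110101011110 → 0001100110101011010110101011110
Read data bits from positions 3,5,6,7,9,10,11,12,13,14,15,17,18,19,20,21,22,23,24,25,26,27,28,29,30,31: 01001010101010110101011110

01001010101010110101011110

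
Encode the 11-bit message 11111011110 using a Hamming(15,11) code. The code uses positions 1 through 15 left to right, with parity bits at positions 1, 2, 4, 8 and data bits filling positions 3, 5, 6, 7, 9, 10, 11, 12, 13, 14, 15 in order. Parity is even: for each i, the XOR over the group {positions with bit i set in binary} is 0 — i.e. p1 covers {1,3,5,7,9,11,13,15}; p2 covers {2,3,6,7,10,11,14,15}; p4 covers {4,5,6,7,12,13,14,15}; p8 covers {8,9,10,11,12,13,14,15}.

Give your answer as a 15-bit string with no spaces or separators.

011011111011110

Place data at non-parity positions: p1 p2 1 p4 1 1 1 p8 1 0 1 1 1 1 0
p1 (pos 1,3,5,7,9,11,13,15): XOR of data positions = 1⊕1⊕1⊕1⊕1⊕1⊕0 = 0
p2 (pos 2,3,6,7,10,11,14,15): XOR of data positions = 1⊕1⊕1⊕0⊕1⊕1⊕0 = 1
p4 (pos 4,5,6,7,12,13,14,15): XOR of data positions = 1⊕1⊕1⊕1⊕1⊕1⊕0 = 0
p8 (pos 8,9,10,11,12,13,14,15): XOR of data positions = 1⊕0⊕1⊕1⊕1⊕1⊕0 = 1
Codeword: 011011111011110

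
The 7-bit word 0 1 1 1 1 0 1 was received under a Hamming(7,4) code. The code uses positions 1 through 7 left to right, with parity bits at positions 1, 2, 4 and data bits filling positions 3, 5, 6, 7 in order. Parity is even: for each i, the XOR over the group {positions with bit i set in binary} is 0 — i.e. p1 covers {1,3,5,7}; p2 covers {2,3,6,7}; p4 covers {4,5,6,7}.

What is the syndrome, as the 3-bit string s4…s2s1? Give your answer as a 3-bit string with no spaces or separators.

s1 (pos 1,3,5,7): 0⊕1⊕1⊕1 = 1
s2 (pos 2,3,6,7): 1⊕1⊕0⊕1 = 1
s4 (pos 4,5,6,7): 1⊕1⊕0⊕1 = 1
Syndrome s4…s1 = 111 → error at position 7.

111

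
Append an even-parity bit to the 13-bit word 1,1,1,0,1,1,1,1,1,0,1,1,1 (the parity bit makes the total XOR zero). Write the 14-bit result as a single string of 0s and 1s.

11101111101111

XOR of the 13 data bits: 1⊕1⊕1⊕0⊕1⊕1⊕1⊕1⊕1⊕0⊕1⊕1⊕1 = 1
Parity bit = 1 (so all 14 bits XOR to 0).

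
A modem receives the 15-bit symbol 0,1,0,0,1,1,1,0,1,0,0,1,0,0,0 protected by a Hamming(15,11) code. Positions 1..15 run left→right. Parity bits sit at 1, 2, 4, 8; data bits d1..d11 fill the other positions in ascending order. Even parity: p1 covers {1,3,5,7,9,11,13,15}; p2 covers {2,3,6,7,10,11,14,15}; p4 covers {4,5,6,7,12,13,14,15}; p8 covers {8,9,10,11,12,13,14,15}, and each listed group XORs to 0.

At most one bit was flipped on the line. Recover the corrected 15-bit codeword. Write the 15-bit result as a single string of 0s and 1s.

011011101001000

s1 (pos 1,3,5,7,9,11,13,15): 0⊕0⊕1⊕1⊕1⊕0⊕0⊕0 = 1
s2 (pos 2,3,6,7,10,11,14,15): 1⊕0⊕1⊕1⊕0⊕0⊕0⊕0 = 1
s4 (pos 4,5,6,7,12,13,14,15): 0⊕1⊕1⊕1⊕1⊕0⊕0⊕0 = 0
s8 (pos 8,9,10,11,12,13,14,15): 0⊕1⊕0⊕0⊕1⊕0⊕0⊕0 = 0
Syndrome s8…s1 = 0011 → error at position 3.
Flip position 3: 010011101001000 → 011011101001000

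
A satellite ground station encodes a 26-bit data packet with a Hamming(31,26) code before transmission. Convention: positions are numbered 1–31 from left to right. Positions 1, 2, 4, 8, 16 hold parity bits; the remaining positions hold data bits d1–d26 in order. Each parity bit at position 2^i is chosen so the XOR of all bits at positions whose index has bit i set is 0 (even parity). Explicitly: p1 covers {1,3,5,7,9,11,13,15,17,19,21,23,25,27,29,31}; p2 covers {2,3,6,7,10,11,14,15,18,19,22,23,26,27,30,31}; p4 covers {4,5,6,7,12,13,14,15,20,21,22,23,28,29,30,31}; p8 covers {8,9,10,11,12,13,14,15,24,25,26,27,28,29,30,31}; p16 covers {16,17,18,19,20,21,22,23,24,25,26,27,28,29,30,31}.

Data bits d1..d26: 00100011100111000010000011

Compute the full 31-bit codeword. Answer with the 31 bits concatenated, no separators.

Place data at non-parity positions: p1 p2 0 p4 0 1 0 p8 0 0 1 1 1 0 0 p16 1 1 1 0 0 0 0 1 0 0 0 0 0 1 1
p1 (pos 1,3,5,7,9,11,13,15,17,19,21,23,25,27,29,31): XOR of data positions = 0⊕0⊕0⊕0⊕1⊕1⊕0⊕1⊕1⊕0⊕0⊕0⊕0⊕0⊕1 = 1
p2 (pos 2,3,6,7,10,11,14,15,18,19,22,23,26,27,30,31): XOR of data positions = 0⊕1⊕0⊕0⊕1⊕0⊕0⊕1⊕1⊕0⊕0⊕0⊕0⊕1⊕1 = 0
p4 (pos 4,5,6,7,12,13,14,15,20,21,22,23,28,29,30,31): XOR of data positions = 0⊕1⊕0⊕1⊕1⊕0⊕0⊕0⊕0⊕0⊕0⊕0⊕0⊕1⊕1 = 1
p8 (pos 8,9,10,11,12,13,14,15,24,25,26,27,28,29,30,31): XOR of data positions = 0⊕0⊕1⊕1⊕1⊕0⊕0⊕1⊕0⊕0⊕0⊕0⊕0⊕1⊕1 = 0
p16 (pos 16,17,18,19,20,21,22,23,24,25,26,27,28,29,30,31): XOR of data positions = 1⊕1⊕1⊕0⊕0⊕0⊕0⊕1⊕0⊕0⊕0⊕0⊕0⊕1⊕1 = 0
Codeword: 1001010000111000111000010000011

1001010000111000111000010000011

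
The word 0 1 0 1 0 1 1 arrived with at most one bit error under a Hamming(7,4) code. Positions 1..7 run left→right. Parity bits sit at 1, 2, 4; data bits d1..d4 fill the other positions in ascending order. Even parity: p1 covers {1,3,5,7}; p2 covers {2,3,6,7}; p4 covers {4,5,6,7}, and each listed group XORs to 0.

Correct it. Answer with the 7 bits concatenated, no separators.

s1 (pos 1,3,5,7): 0⊕0⊕0⊕1 = 1
s2 (pos 2,3,6,7): 1⊕0⊕1⊕1 = 1
s4 (pos 4,5,6,7): 1⊕0⊕1⊕1 = 1
Syndrome s4…s1 = 111 → error at position 7.
Flip position 7: 0101011 → 0101010

0101010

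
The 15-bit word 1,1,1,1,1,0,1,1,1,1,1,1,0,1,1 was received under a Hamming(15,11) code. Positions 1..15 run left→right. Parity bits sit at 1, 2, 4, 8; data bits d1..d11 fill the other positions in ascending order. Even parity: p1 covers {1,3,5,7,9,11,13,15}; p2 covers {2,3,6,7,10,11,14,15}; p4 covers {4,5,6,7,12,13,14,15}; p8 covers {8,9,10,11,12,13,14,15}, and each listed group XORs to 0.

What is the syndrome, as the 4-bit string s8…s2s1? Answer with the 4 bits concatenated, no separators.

s1 (pos 1,3,5,7,9,11,13,15): 1⊕1⊕1⊕1⊕1⊕1⊕0⊕1 = 1
s2 (pos 2,3,6,7,10,11,14,15): 1⊕1⊕0⊕1⊕1⊕1⊕1⊕1 = 1
s4 (pos 4,5,6,7,12,13,14,15): 1⊕1⊕0⊕1⊕1⊕0⊕1⊕1 = 0
s8 (pos 8,9,10,11,12,13,14,15): 1⊕1⊕1⊕1⊕1⊕0⊕1⊕1 = 1
Syndrome s8…s1 = 1011 → error at position 11.

1011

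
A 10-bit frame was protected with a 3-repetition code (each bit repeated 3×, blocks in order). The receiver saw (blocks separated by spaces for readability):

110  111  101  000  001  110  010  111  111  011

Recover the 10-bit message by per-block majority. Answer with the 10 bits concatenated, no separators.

1110010111

Block 1 (110): 2 ones → 1
Block 2 (111): 3 ones → 1
Block 3 (101): 2 ones → 1
Block 4 (000): 0 ones → 0
Block 5 (001): 1 one → 0
Block 6 (110): 2 ones → 1
Block 7 (010): 1 one → 0
Block 8 (111): 3 ones → 1
Block 9 (111): 3 ones → 1
Block 10 (011): 2 ones → 1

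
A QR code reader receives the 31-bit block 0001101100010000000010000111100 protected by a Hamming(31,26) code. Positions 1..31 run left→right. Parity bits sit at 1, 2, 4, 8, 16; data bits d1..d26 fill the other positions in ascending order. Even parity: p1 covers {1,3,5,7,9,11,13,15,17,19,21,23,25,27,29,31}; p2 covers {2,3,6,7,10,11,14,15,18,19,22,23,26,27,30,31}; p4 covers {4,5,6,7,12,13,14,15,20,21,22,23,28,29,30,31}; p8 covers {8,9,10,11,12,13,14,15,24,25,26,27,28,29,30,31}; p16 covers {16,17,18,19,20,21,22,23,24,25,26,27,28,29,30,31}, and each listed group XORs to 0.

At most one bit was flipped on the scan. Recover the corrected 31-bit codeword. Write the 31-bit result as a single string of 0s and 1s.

s1 (pos 1,3,5,7,9,11,13,15,17,19,21,23,25,27,29,31): 0⊕0⊕1⊕1⊕0⊕0⊕0⊕0⊕0⊕0⊕1⊕0⊕0⊕1⊕1⊕0 = 1
s2 (pos 2,3,6,7,10,11,14,15,18,19,22,23,26,27,30,31): 0⊕0⊕0⊕1⊕0⊕0⊕0⊕0⊕0⊕0⊕0⊕0⊕1⊕1⊕0⊕0 = 1
s4 (pos 4,5,6,7,12,13,14,15,20,21,22,23,28,29,30,31): 1⊕1⊕0⊕1⊕1⊕0⊕0⊕0⊕0⊕1⊕0⊕0⊕1⊕1⊕0⊕0 = 1
s8 (pos 8,9,10,11,12,13,14,15,24,25,26,27,28,29,30,31): 1⊕0⊕0⊕0⊕1⊕0⊕0⊕0⊕0⊕0⊕1⊕1⊕1⊕1⊕0⊕0 = 0
s16 (pos 16,17,18,19,20,21,22,23,24,25,26,27,28,29,30,31): 0⊕0⊕0⊕0⊕0⊕1⊕0⊕0⊕0⊕0⊕1⊕1⊕1⊕1⊕0⊕0 = 1
Syndrome s16…s1 = 10111 → error at position 23.
Flip position 23: 0001101100010000000010000111100 → 0001101100010000000010100111100

0001101100010000000010100111100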